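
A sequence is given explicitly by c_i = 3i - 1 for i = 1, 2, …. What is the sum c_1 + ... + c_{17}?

Over i = 1..17: Σi = 153.
Total = (3)·153 + (-1)·17 = 442.

442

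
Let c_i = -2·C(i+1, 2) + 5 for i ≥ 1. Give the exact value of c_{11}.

C(12, 2) = 66, so c_{11} = -127.

-127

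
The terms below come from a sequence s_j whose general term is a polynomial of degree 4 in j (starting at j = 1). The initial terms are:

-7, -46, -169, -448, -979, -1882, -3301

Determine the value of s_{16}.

1st diffs: -39, -123, -279, -531, -903, -1419.
2nd diffs: -84, -156, -252, -372, -516.
3rd diffs: -72, -96, -120, -144.
4th diffs: -24, -24, -24 (constant).
So s_j = -j^4 - 2j^3 - 5j^2 + 5j - 4.
Evaluating at j = 16 gives s_{16} = -74932.

-74932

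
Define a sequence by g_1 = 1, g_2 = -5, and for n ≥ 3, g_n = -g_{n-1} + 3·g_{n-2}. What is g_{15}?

Step forward from the initial values:
g_3 = 8  g_4 = -23  g_5 = 47  …  g_{12} = -16892  g_{13} = 38849  g_{14} = -89525  g_{15} = 206072.

206072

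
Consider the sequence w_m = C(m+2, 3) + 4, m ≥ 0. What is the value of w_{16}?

820

C(18, 3) = 816, so w_{16} = 820.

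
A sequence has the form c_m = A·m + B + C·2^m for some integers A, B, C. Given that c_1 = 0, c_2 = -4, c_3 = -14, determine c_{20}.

-3145684

Write the equations: A + B + 2C = 0; 2A + B + 4C = -4; 3A + B + 8C = -14.
Subtracting the first from the second: A + 2C = -4.
Subtracting the second from the third: A + 4C = -10.
Solving: C = -3, A = 2, then B = 4.
Therefore c_{20} = 40 + 4 + (-3)·1048576 = -3145684.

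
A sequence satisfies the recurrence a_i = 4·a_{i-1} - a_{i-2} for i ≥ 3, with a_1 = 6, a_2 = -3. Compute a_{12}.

-2602053

Compute successive terms:
a_3 = -18, a_4 = -69, a_5 = -258, a_6 = -963, a_7 = -3594, a_8 = -13413, a_9 = -50058, a_{10} = -186819, a_{11} = -697218, a_{12} = -2602053.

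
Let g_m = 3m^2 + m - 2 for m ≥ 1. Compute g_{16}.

g_{16} = 3·16^2 + 1·16 - 2 = 782.

782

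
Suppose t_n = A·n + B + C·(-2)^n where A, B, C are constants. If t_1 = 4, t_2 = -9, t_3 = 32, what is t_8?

-735

At n = 1, 2, 3: A + B - 2C = 4; 2A + B + 4C = -9; 3A + B - 8C = 32.
Subtracting the first from the second: A + 6C = -13.
Subtracting the second from the third: A - 12C = 41.
Solving: C = -3, A = 5, then B = -7.
Therefore t_8 = 40 + (-7) + (-3)·256 = -735.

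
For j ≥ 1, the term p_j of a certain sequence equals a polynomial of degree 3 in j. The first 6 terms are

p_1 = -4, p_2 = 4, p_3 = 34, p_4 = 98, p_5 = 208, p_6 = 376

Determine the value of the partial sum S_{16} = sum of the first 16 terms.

35056

1st diffs: 8, 30, 64, 110, 168.
2nd diffs: 22, 34, 46, 58.
3rd diffs: 12, 12, 12 (constant).
Newton forward-difference form: p_j = -4 + 8·C(j-1,1) + 22·C(j-1,2) + 12·C(j-1,3).
Continuing: …, 614, 934, 1348, 1868, …, p_{16} = 7886.
Summing j = 1..16 (16 terms) gives 35056.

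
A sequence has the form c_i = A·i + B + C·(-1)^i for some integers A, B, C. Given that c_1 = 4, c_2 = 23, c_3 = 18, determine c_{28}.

205

At i = 1, 2, 3: A + B - C = 4; 2A + B + C = 23; 3A + B - C = 18.
Subtracting the first from the second: A + 2C = 19.
Subtracting the second from the third: A - 2C = -5.
Solving: C = 6, A = 7, then B = 3.
So c_i = 7·i + 3 + 6·(-1)^i; at i=28 this is 205.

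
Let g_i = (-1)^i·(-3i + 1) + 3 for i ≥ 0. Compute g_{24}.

-68

(-1)^24 = 1; -3i + 1 at i=24 is -71; so g_{24} = -68.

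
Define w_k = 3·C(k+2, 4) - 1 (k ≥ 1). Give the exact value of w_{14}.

C(16, 4) = 1820, so w_{14} = 5459.

5459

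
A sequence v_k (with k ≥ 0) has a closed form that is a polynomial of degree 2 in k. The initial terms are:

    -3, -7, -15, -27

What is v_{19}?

-763

1st diffs: -4, -8, -12.
2nd diffs: -4, -4 (constant).
Newton forward-difference form: v_k = -3 + (-4)·C(k,1) + (-4)·C(k,2).
At k = 19: k = 19, so v_{19} = -3 - 76 - 684 = -763.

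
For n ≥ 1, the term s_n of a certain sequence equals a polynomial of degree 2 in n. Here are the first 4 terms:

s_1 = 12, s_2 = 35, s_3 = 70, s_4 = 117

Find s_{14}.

1st diffs: 23, 35, 47.
2nd diffs: 12, 12 (constant).
Newton forward-difference form: s_n = 12 + 23·C(n-1,1) + 12·C(n-1,2).
At n = 14: n-1 = 13, so s_{14} = 12 + 299 + 936 = 1247.

1247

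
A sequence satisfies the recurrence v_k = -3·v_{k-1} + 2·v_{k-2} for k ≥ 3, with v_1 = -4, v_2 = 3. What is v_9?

-32941

Applying the relation repeatedly:
v_3 = -17;  v_4 = 57;  v_5 = -205;  v_6 = 729;  v_7 = -2597;  v_8 = 9249;  v_9 = -32941.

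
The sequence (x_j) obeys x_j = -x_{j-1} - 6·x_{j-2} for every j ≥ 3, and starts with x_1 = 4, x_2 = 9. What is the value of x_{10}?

Compute successive terms:
x_3 = -33;  x_4 = -21;  x_5 = 219;  x_6 = -93;  x_7 = -1221;  x_8 = 1779;  x_9 = 5547;  x_{10} = -16221.

-16221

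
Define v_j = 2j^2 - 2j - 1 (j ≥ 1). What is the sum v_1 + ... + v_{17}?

Over j = 1..17: Σj = 153, Σj² = 1785.
Total = (2)·1785 + (-2)·153 + (-1)·17 = 3247.

3247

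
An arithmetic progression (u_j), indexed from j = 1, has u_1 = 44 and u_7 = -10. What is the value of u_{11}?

-46

Common difference d = (-10 - 44) / (7 - 1) = -9.
u_j = 44 + (j - 1)·(-9).
u_{11} = 44 + 10·(-9) = -46.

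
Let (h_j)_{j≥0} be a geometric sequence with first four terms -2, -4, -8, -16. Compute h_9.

Common ratio r = 2.
h_j = (-2)·2^(j-0).
h_9 = (-2)·2^9 = -1024.

-1024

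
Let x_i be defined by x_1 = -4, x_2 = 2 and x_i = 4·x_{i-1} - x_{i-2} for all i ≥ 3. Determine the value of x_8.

Applying the relation repeatedly:
x_3 = 12, x_4 = 46, x_5 = 172, x_6 = 642, x_7 = 2396, x_8 = 8942.

8942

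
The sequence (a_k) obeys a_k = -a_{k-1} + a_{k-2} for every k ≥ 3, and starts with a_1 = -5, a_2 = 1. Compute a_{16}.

2495

Step forward from the initial values:
a_3 = -6  a_4 = 7  a_5 = -13  …  a_{13} = -589  a_{14} = 953  a_{15} = -1542  a_{16} = 2495.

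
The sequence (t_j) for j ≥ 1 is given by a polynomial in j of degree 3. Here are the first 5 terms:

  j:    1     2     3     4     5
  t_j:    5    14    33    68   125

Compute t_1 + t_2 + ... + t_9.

1965

1st diffs: 9, 19, 35, 57.
2nd diffs: 10, 16, 22.
3rd diffs: 6, 6 (constant).
Newton forward-difference form: t_j = 5 + 9·C(j-1,1) + 10·C(j-1,2) + 6·C(j-1,3).
Continuing: 210, 329, 488, 693.
Summing j = 1..9 (9 terms) gives 1965.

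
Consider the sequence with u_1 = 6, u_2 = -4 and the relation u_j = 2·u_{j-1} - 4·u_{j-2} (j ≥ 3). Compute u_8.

u_3 = -32, u_4 = -48, u_5 = 32, u_6 = 256, u_7 = 384, u_8 = -256.

-256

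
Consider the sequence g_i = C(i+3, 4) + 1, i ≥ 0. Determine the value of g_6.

C(9, 4) = 126, so g_6 = 127.

127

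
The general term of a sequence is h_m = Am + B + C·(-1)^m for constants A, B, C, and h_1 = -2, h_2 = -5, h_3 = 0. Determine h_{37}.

34

Write the equations: A + B - C = -2; 2A + B + C = -5; 3A + B - C = 0.
Subtracting the first from the second: A + 2C = -3.
Subtracting the second from the third: A - 2C = 5.
Solving: C = -2, A = 1, then B = -5.
Hence h_{37} = 1·37 + (-5) + (-2)·(-1) = 34.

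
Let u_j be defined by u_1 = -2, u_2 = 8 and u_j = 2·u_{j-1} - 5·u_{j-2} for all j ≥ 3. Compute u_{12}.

Applying the relation repeatedly:
u_3 = 26  u_4 = 12  u_5 = -106  u_6 = -272  u_7 = -14  u_8 = 1332  u_9 = 2734  u_{10} = -1192  u_{11} = -16054  u_{12} = -26148.

-26148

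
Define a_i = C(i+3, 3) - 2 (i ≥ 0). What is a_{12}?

C(15, 3) = 455, so a_{12} = 453.

453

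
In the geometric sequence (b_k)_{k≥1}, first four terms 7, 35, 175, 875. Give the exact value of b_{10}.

13671875

Common ratio r = 5.
b_k = 7·5^(k-1).
b_{10} = 7·5^9 = 13671875.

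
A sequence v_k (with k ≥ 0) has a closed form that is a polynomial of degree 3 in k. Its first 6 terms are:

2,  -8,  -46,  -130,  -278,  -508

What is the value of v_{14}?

1st diffs: -10, -38, -84, -148, -230.
2nd diffs: -28, -46, -64, -82.
3rd diffs: -18, -18, -18 (constant).
Newton forward-difference form: v_k = 2 + (-10)·C(k,1) + (-28)·C(k,2) + (-18)·C(k,3).
At k = 14: k = 14, so v_{14} = 2 - 140 - 2548 - 6552 = -9238.

-9238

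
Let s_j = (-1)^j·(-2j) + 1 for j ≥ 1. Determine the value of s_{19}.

(-1)^19 = -1; -2j at j=19 is -38; so s_{19} = 39.

39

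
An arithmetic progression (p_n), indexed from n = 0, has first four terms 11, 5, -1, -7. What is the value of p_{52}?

-301

Common difference d = -6.
p_n = 11 + (n - 0)·(-6).
p_{52} = 11 + 52·(-6) = -301.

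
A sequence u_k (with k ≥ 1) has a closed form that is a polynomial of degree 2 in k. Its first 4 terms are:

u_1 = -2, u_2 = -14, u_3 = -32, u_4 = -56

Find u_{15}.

1st diffs: -12, -18, -24.
2nd diffs: -6, -6 (constant).
Newton forward-difference form: u_k = -2 + (-12)·C(k-1,1) + (-6)·C(k-1,2).
At k = 15: k-1 = 14, so u_{15} = -2 - 168 - 546 = -716.

-716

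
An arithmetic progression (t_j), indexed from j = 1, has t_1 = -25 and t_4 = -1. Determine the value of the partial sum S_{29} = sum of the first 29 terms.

Common difference d = (-1 - (-25)) / (4 - 1) = 8.
t_j = -25 + (j - 1)·8.
t_{29} = 199; S = 29·(-25 + 199)/2 = 2523.

2523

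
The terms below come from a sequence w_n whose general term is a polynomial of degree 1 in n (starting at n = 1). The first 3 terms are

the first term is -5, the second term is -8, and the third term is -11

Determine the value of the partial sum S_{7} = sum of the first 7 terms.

1st diffs: -3, -3 (constant).
So w_n = -3n - 2.
Continuing: -14, -17, -20, -23.
Summing n = 1..7 (7 terms) gives -98.

-98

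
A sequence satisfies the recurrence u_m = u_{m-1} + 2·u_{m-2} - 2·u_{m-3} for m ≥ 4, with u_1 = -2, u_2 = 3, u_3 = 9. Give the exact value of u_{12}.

499

Applying the relation repeatedly:
u_4 = 19  u_5 = 31  u_6 = 51  u_7 = 75  u_8 = 115  u_9 = 163  u_{10} = 243  u_{11} = 339  u_{12} = 499.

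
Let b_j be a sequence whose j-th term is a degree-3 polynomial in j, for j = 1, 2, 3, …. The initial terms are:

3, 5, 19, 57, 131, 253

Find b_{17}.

8195

1st diffs: 2, 14, 38, 74, 122.
2nd diffs: 12, 24, 36, 48.
3rd diffs: 12, 12, 12 (constant).
So b_j = 2j^3 - 6j^2 + 6j + 1.
Evaluating at j = 17 gives b_{17} = 8195.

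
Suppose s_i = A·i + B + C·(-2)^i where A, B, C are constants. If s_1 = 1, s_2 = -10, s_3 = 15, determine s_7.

Plug in i = 1, 2, 3: A + B - 2C = 1; 2A + B + 4C = -10; 3A + B - 8C = 15.
Subtracting the first from the second: A + 6C = -11.
Subtracting the second from the third: A - 12C = 25.
Solving: C = -2, A = 1, then B = -4.
So s_i = 1·i + (-4) + (-2)·(-2)^i; at i=7 this is 259.

259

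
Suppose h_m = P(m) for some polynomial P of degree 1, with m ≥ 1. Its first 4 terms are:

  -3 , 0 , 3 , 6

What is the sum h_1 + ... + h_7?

1st diffs: 3, 3, 3 (constant).
So h_m = 3m - 6.
Continuing: 9, 12, 15.
Summing m = 1..7 (7 terms) gives 42.

42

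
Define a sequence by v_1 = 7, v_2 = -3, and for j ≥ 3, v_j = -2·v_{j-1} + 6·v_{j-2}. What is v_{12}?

v_3 = 48; v_4 = -114; v_5 = 516; v_6 = -1716; v_7 = 6528; v_8 = -23352; v_9 = 85872; v_{10} = -311856; v_{11} = 1138944; v_{12} = -4149024.

-4149024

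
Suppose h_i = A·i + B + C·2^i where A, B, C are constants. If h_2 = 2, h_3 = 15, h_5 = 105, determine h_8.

992

At i = 2, 3, 5: 2A + B + 4C = 2; 3A + B + 8C = 15; 5A + B + 32C = 105.
Subtracting the first from the second: A + 4C = 13.
Subtracting the second from the third: 2A + 24C = 90.
Solving: C = 4, A = -3, then B = -8.
So h_i = -3·i + (-8) + 4·2^i; at i=8 this is 992.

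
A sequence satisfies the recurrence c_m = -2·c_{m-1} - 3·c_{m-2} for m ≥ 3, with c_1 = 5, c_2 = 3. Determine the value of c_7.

Step forward from the initial values:
c_3 = -21, c_4 = 33, c_5 = -3, c_6 = -93, c_7 = 195.

195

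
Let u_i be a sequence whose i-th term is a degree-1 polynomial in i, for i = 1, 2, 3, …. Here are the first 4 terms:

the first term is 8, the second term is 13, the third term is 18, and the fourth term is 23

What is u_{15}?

1st diffs: 5, 5, 5 (constant).
So u_i = 5i + 3.
Evaluating at i = 15 gives u_{15} = 78.

78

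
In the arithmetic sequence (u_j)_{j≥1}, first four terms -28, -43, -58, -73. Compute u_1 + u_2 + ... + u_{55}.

Common difference d = -15.
u_j = -28 + (j - 1)·(-15).
u_{55} = -838; S = 55·(-28 + (-838))/2 = -23815.

-23815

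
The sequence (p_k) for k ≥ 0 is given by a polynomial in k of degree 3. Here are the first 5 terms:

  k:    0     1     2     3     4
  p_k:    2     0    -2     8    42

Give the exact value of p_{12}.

2618

1st diffs: -2, -2, 10, 34.
2nd diffs: 0, 12, 24.
3rd diffs: 12, 12 (constant).
Newton forward-difference form: p_k = 2 + (-2)·C(k,1) + 12·C(k,3).
At k = 12: k = 12, so p_{12} = 2 - 24 + 2640 = 2618.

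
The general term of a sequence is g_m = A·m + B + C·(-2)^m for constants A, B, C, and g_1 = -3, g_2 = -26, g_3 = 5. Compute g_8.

-812

At m = 1, 2, 3: A + B - 2C = -3; 2A + B + 4C = -26; 3A + B - 8C = 5.
Subtracting the first from the second: A + 6C = -23.
Subtracting the second from the third: A - 12C = 31.
Solving: C = -3, A = -5, then B = -4.
Hence g_8 = -5·8 + (-4) + (-3)·256 = -812.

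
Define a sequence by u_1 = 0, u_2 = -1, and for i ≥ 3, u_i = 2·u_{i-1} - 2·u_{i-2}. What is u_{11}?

-32

Compute successive terms:
u_3 = -2, u_4 = -2, u_5 = 0, u_6 = 4, u_7 = 8, u_8 = 8, u_9 = 0, u_{10} = -16, u_{11} = -32.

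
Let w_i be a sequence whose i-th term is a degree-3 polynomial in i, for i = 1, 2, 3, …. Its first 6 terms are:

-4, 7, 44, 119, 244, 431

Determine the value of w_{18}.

1st diffs: 11, 37, 75, 125, 187.
2nd diffs: 26, 38, 50, 62.
3rd diffs: 12, 12, 12 (constant).
Newton forward-difference form: w_i = -4 + 11·C(i-1,1) + 26·C(i-1,2) + 12·C(i-1,3).
At i = 18: i-1 = 17, so w_{18} = -4 + 187 + 3536 + 8160 = 11879.

11879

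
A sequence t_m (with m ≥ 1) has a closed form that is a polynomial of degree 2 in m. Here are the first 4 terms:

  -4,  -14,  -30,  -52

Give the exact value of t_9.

-252

1st diffs: -10, -16, -22.
2nd diffs: -6, -6 (constant).
Newton forward-difference form: t_m = -4 + (-10)·C(m-1,1) + (-6)·C(m-1,2).
At m = 9: m-1 = 8, so t_9 = -4 - 80 - 168 = -252.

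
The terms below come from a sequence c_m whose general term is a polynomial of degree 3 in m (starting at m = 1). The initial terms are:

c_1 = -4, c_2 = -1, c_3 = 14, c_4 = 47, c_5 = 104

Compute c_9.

692

1st diffs: 3, 15, 33, 57.
2nd diffs: 12, 18, 24.
3rd diffs: 6, 6 (constant).
Newton forward-difference form: c_m = -4 + 3·C(m-1,1) + 12·C(m-1,2) + 6·C(m-1,3).
At m = 9: m-1 = 8, so c_9 = -4 + 24 + 336 + 336 = 692.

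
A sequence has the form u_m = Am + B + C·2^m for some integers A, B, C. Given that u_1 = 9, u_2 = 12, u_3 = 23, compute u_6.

Write the equations: A + B + 2C = 9; 2A + B + 4C = 12; 3A + B + 8C = 23.
Subtracting the first from the second: A + 2C = 3.
Subtracting the second from the third: A + 4C = 11.
Solving: C = 4, A = -5, then B = 6.
So u_m = -5·m + 6 + 4·2^m; at m=6 this is 232.

232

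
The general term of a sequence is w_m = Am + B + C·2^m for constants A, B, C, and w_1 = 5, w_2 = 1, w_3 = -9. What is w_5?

-77

Plug in m = 1, 2, 3: A + B + 2C = 5; 2A + B + 4C = 1; 3A + B + 8C = -9.
Subtracting the first from the second: A + 2C = -4.
Subtracting the second from the third: A + 4C = -10.
Solving: C = -3, A = 2, then B = 9.
Hence w_5 = 2·5 + 9 + (-3)·32 = -77.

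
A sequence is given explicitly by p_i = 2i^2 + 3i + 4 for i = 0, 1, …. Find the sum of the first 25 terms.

Over i = 0..24: Σi = 300, Σi² = 4900.
Total = (2)·4900 + (3)·300 + (4)·25 = 10800.

10800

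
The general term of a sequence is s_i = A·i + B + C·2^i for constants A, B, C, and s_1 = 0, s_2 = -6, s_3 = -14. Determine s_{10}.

The three given values yield: A + B + 2C = 0; 2A + B + 4C = -6; 3A + B + 8C = -14.
Subtracting the first from the second: A + 2C = -6.
Subtracting the second from the third: A + 4C = -8.
Solving: C = -1, A = -4, then B = 6.
Hence s_{10} = -4·10 + 6 + (-1)·1024 = -1058.

-1058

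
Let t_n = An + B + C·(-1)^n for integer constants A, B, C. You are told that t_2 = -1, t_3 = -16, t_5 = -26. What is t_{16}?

-71

Write the equations: 2A + B + C = -1; 3A + B - C = -16; 5A + B - C = -26.
Subtracting the first from the second: A - 2C = -15.
Subtracting the second from the third: 2A = -10.
Solving: C = 5, A = -5, then B = 4.
Therefore t_{16} = -80 + 4 + 5·1 = -71.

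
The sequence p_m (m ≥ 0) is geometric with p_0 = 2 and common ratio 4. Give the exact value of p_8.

p_m = 2·4^(m-0).
p_8 = 2·4^8 = 131072.

131072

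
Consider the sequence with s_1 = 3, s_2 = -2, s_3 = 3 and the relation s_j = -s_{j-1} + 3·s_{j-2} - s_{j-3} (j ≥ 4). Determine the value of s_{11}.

Applying the relation repeatedly:
s_4 = -12; s_5 = 23; s_6 = -62; s_7 = 143; s_8 = -352; s_9 = 843; s_{10} = -2042; s_{11} = 4923.

4923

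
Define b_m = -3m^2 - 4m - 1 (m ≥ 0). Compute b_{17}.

-936

b_{17} = -3·17^2 - 4·17 - 1 = -936.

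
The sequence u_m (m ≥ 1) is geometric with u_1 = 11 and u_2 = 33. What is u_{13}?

5845851

Common ratio r = 3.
u_m = 11·3^(m-1).
u_{13} = 11·3^12 = 5845851.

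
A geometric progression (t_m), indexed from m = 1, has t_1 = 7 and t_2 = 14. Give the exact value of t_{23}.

Common ratio r = 2.
t_m = 7·2^(m-1).
t_{23} = 7·2^22 = 29360128.

29360128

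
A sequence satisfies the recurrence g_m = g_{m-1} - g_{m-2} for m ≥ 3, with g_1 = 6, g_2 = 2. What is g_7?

Applying the relation repeatedly:
g_3 = -4;  g_4 = -6;  g_5 = -2;  g_6 = 4;  g_7 = 6.

6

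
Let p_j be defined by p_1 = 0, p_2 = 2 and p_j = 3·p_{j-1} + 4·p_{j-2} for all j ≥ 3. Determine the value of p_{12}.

1677722

Step forward from the initial values:
p_3 = 6; p_4 = 26; p_5 = 102; p_6 = 410; p_7 = 1638; p_8 = 6554; p_9 = 26214; p_{10} = 104858; p_{11} = 419430; p_{12} = 1677722.
(Characteristic roots are 4 and -1.)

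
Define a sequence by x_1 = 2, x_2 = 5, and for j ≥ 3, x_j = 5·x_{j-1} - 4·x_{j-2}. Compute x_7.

Applying the relation repeatedly:
x_3 = 17;  x_4 = 65;  x_5 = 257;  x_6 = 1025;  x_7 = 4097.
(Characteristic roots are 4 and 1.)

4097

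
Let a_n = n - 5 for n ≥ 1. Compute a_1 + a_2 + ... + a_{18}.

81

Over n = 1..18: Σn = 171.
Total = (1)·171 + (-5)·18 = 81.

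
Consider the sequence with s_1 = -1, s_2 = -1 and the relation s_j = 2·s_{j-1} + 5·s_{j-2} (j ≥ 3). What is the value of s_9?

-10033

s_3 = -7;  s_4 = -19;  s_5 = -73;  s_6 = -241;  s_7 = -847;  s_8 = -2899;  s_9 = -10033.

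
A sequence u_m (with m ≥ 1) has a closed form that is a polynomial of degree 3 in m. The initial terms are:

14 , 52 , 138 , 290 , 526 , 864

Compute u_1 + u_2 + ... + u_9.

7794

1st diffs: 38, 86, 152, 236, 338.
2nd diffs: 48, 66, 84, 102.
3rd diffs: 18, 18, 18 (constant).
Newton forward-difference form: u_m = 14 + 38·C(m-1,1) + 48·C(m-1,2) + 18·C(m-1,3).
Continuing: 1322, 1918, 2670.
Summing m = 1..9 (9 terms) gives 7794.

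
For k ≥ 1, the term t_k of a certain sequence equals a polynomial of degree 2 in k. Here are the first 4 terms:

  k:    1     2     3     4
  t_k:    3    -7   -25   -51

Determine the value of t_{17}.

-1117

1st diffs: -10, -18, -26.
2nd diffs: -8, -8 (constant).
So t_k = -4k^2 + 2k + 5.
Evaluating at k = 17 gives t_{17} = -1117.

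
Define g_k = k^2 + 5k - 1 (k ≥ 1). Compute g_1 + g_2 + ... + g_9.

Over k = 1..9: Σk = 45, Σk² = 285.
Total = (1)·285 + (5)·45 + (-1)·9 = 501.

501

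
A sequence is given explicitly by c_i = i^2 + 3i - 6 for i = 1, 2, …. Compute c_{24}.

c_{24} = 1·24^2 + 3·24 - 6 = 642.

642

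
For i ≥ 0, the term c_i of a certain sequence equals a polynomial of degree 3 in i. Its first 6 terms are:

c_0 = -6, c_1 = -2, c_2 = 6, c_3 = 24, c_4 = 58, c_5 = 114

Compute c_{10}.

1st diffs: 4, 8, 18, 34, 56.
2nd diffs: 4, 10, 16, 22.
3rd diffs: 6, 6, 6 (constant).
Newton forward-difference form: c_i = -6 + 4·C(i,1) + 4·C(i,2) + 6·C(i,3).
At i = 10: i = 10, so c_{10} = -6 + 40 + 180 + 720 = 934.

934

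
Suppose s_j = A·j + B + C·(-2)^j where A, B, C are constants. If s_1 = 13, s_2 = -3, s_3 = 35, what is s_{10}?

At j = 1, 2, 3: A + B - 2C = 13; 2A + B + 4C = -3; 3A + B - 8C = 35.
Subtracting the first from the second: A + 6C = -16.
Subtracting the second from the third: A - 12C = 38.
Solving: C = -3, A = 2, then B = 5.
Hence s_{10} = 2·10 + 5 + (-3)·1024 = -3047.

-3047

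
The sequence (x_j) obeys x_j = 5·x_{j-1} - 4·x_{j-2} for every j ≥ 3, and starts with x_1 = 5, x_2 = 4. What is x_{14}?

Compute successive terms:
x_3 = 0; x_4 = -16; x_5 = -80; …; x_{11} = -349520; x_{12} = -1398096; x_{13} = -5592400; x_{14} = -22369616.
(Characteristic roots are 4 and 1.)

-22369616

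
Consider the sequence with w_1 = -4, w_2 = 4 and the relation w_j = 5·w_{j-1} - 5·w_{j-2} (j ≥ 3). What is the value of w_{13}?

21437500

w_3 = 40; w_4 = 180; w_5 = 700; …; w_{10} = 452500; w_{11} = 1637500; w_{12} = 5925000; w_{13} = 21437500.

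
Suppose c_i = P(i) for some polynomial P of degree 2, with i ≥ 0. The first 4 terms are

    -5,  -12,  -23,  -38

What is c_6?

1st diffs: -7, -11, -15.
2nd diffs: -4, -4 (constant).
Newton forward-difference form: c_i = -5 + (-7)·C(i,1) + (-4)·C(i,2).
At i = 6: i = 6, so c_6 = -5 - 42 - 60 = -107.

-107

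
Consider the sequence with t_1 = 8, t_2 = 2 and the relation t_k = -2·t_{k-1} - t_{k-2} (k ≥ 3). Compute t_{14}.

Iterate the recurrence:
t_3 = -12, t_4 = 22, t_5 = -32, …, t_{11} = -92, t_{12} = 102, t_{13} = -112, t_{14} = 122.
(Characteristic roots are -1 and -1.)

122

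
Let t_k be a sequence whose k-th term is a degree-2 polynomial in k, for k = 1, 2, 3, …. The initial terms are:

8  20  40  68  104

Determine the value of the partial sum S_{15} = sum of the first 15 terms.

1st diffs: 12, 20, 28, 36.
2nd diffs: 8, 8, 8 (constant).
Newton forward-difference form: t_k = 8 + 12·C(k-1,1) + 8·C(k-1,2).
Continuing: …, 148, 200, 260, 328, …, t_{15} = 904.
Summing k = 1..15 (15 terms) gives 5020.

5020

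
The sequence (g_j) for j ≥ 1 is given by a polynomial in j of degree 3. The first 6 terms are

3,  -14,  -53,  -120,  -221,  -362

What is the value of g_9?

1st diffs: -17, -39, -67, -101, -141.
2nd diffs: -22, -28, -34, -40.
3rd diffs: -6, -6, -6 (constant).
Newton forward-difference form: g_j = 3 + (-17)·C(j-1,1) + (-22)·C(j-1,2) + (-6)·C(j-1,3).
At j = 9: j-1 = 8, so g_9 = 3 - 136 - 616 - 336 = -1085.

-1085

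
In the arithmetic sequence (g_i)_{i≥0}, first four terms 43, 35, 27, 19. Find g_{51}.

Common difference d = -8.
g_i = 43 + (i - 0)·(-8).
g_{51} = 43 + 51·(-8) = -365.

-365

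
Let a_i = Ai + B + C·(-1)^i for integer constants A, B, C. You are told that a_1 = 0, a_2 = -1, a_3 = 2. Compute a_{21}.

20

At i = 1, 2, 3: A + B - C = 0; 2A + B + C = -1; 3A + B - C = 2.
Subtracting the first from the second: A + 2C = -1.
Subtracting the second from the third: A - 2C = 3.
Solving: C = -1, A = 1, then B = -2.
So a_i = 1·i + (-2) + (-1)·(-1)^i; at i=21 this is 20.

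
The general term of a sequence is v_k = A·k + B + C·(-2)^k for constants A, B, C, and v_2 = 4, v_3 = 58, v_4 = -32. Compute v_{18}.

Write the equations: 2A + B + 4C = 4; 3A + B - 8C = 58; 4A + B + 16C = -32.
Subtracting the first from the second: A - 12C = 54.
Subtracting the second from the third: A + 24C = -90.
Solving: C = -4, A = 6, then B = 8.
Hence v_{18} = 6·18 + 8 + (-4)·262144 = -1048460.

-1048460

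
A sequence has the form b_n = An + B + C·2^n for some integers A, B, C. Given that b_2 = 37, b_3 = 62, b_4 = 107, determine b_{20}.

5242987

The three given values yield: 2A + B + 4C = 37; 3A + B + 8C = 62; 4A + B + 16C = 107.
Subtracting the first from the second: A + 4C = 25.
Subtracting the second from the third: A + 8C = 45.
Solving: C = 5, A = 5, then B = 7.
Therefore b_{20} = 100 + 7 + 5·1048576 = 5242987.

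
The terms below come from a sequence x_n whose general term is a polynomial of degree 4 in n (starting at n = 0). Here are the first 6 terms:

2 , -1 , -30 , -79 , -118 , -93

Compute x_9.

2567

1st diffs: -3, -29, -49, -39, 25.
2nd diffs: -26, -20, 10, 64.
3rd diffs: 6, 30, 54.
4th diffs: 24, 24 (constant).
Newton forward-difference form: x_n = 2 + (-3)·C(n,1) + (-26)·C(n,2) + 6·C(n,3) + 24·C(n,4).
At n = 9: n = 9, so x_9 = 2 - 27 - 936 + 504 + 3024 = 2567.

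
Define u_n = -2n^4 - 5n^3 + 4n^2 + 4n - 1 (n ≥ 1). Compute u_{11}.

-35410

u_{11} = -2·11^4 - 5·11^3 + 4·11^2 + 4·11 - 1 = -35410.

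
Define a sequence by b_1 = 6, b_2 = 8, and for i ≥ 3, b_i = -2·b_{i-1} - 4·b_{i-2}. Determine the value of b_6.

Step forward from the initial values:
b_3 = -40; b_4 = 48; b_5 = 64; b_6 = -320.

-320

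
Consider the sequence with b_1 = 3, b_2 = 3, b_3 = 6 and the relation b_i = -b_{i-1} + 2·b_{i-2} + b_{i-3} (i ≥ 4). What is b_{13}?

588

Compute successive terms:
b_4 = 3  b_5 = 12  b_6 = 0  b_7 = 27  b_8 = -15  b_9 = 69  b_{10} = -72  b_{11} = 195  b_{12} = -270  b_{13} = 588.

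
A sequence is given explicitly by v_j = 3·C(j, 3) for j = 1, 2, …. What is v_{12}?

660

C(12, 3) = 220, so v_{12} = 660.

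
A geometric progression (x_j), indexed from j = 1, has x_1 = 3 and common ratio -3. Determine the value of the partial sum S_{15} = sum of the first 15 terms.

x_j = 3·(-3)^(j-1).
S = 3·((-3)^15 - 1)/(-3 - 1) = 3·(-14348907 - 1)/(-4) = 10761681.

10761681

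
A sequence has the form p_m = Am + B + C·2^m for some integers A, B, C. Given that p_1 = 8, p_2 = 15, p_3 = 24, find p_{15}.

32844

At m = 1, 2, 3: A + B + 2C = 8; 2A + B + 4C = 15; 3A + B + 8C = 24.
Subtracting the first from the second: A + 2C = 7.
Subtracting the second from the third: A + 4C = 9.
Solving: C = 1, A = 5, then B = 1.
Hence p_{15} = 5·15 + 1 + 1·32768 = 32844.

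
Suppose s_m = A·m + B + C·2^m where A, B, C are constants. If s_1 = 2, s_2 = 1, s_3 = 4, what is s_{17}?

262062

Write the equations: A + B + 2C = 2; 2A + B + 4C = 1; 3A + B + 8C = 4.
Subtracting the first from the second: A + 2C = -1.
Subtracting the second from the third: A + 4C = 3.
Solving: C = 2, A = -5, then B = 3.
Therefore s_{17} = -85 + 3 + 2·131072 = 262062.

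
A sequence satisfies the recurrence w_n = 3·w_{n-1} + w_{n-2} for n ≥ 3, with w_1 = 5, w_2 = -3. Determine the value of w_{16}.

Step forward from the initial values:
w_3 = -4, w_4 = -15, w_5 = -49, …, w_{13} = -694435, w_{14} = -2293563, w_{15} = -7575124, w_{16} = -25018935.

-25018935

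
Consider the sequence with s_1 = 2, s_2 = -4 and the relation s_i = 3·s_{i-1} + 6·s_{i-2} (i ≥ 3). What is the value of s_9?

-29160

s_3 = 0  s_4 = -24  s_5 = -72  s_6 = -360  s_7 = -1512  s_8 = -6696  s_9 = -29160.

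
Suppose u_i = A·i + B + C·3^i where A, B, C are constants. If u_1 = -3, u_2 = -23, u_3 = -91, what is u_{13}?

-6377235

At i = 1, 2, 3: A + B + 3C = -3; 2A + B + 9C = -23; 3A + B + 27C = -91.
Subtracting the first from the second: A + 6C = -20.
Subtracting the second from the third: A + 18C = -68.
Solving: C = -4, A = 4, then B = 5.
Therefore u_{13} = 52 + 5 + (-4)·1594323 = -6377235.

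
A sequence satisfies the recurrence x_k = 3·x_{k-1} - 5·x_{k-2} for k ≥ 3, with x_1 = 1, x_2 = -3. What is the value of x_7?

Step forward from the initial values:
x_3 = -14, x_4 = -27, x_5 = -11, x_6 = 102, x_7 = 361.

361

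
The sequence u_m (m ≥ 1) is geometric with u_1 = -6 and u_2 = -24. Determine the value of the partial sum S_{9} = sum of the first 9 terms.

-524286

Common ratio r = 4.
u_m = (-6)·4^(m-1).
S = (-6)·(4^9 - 1)/(4 - 1) = (-6)·(262144 - 1)/(3) = -524286.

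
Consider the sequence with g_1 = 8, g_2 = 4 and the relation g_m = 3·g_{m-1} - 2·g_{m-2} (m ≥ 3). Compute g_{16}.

Compute successive terms:
g_3 = -4;  g_4 = -20;  g_5 = -52;  …;  g_{13} = -16372;  g_{14} = -32756;  g_{15} = -65524;  g_{16} = -131060.
(Characteristic roots are 2 and 1.)

-131060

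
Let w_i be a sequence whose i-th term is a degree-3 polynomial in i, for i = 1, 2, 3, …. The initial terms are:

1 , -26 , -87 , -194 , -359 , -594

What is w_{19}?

1st diffs: -27, -61, -107, -165, -235.
2nd diffs: -34, -46, -58, -70.
3rd diffs: -12, -12, -12 (constant).
Newton forward-difference form: w_i = 1 + (-27)·C(i-1,1) + (-34)·C(i-1,2) + (-12)·C(i-1,3).
At i = 19: i-1 = 18, so w_{19} = 1 - 486 - 5202 - 9792 = -15479.

-15479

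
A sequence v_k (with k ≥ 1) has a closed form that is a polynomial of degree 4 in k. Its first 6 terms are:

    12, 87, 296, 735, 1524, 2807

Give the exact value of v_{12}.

31967

1st diffs: 75, 209, 439, 789, 1283.
2nd diffs: 134, 230, 350, 494.
3rd diffs: 96, 120, 144.
4th diffs: 24, 24 (constant).
Newton forward-difference form: v_k = 12 + 75·C(k-1,1) + 134·C(k-1,2) + 96·C(k-1,3) + 24·C(k-1,4).
At k = 12: k-1 = 11, so v_{12} = 12 + 825 + 7370 + 15840 + 7920 = 31967.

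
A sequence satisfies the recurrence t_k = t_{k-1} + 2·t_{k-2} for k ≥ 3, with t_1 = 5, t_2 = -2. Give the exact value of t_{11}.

Step forward from the initial values:
t_3 = 8  t_4 = 4  t_5 = 20  t_6 = 28  t_7 = 68  t_8 = 124  t_9 = 260  t_{10} = 508  t_{11} = 1028.
(Characteristic roots are 2 and -1.)

1028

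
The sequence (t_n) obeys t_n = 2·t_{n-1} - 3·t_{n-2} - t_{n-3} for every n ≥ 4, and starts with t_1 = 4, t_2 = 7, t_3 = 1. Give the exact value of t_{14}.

12877

t_4 = -23;  t_5 = -56;  t_6 = -44;  …;  t_{11} = -2441;  t_{12} = -4688;  t_{13} = -1814;  t_{14} = 12877.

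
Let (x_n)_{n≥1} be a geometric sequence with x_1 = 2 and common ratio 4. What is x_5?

512

x_n = 2·4^(n-1).
x_5 = 2·4^4 = 512.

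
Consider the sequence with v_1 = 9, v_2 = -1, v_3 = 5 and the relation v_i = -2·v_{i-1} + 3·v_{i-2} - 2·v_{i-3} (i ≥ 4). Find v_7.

821

Applying the relation repeatedly:
v_4 = -31; v_5 = 79; v_6 = -261; v_7 = 821.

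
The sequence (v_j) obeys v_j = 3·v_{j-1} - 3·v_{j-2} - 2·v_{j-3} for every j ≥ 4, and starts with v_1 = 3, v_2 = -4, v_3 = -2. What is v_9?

-14

Step forward from the initial values:
v_4 = 0, v_5 = 14, v_6 = 46, v_7 = 96, v_8 = 122, v_9 = -14.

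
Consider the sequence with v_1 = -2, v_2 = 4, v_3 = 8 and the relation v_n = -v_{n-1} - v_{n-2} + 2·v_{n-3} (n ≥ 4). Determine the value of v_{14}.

Step forward from the initial values:
v_4 = -16;  v_5 = 16;  v_6 = 16;  …;  v_{11} = 368;  v_{12} = -112;  v_{13} = -704;  v_{14} = 1552.

1552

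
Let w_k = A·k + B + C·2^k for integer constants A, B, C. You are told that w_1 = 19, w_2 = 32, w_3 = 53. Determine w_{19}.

Plug in k = 1, 2, 3: A + B + 2C = 19; 2A + B + 4C = 32; 3A + B + 8C = 53.
Subtracting the first from the second: A + 2C = 13.
Subtracting the second from the third: A + 4C = 21.
Solving: C = 4, A = 5, then B = 6.
So w_k = 5·k + 6 + 4·2^k; at k=19 this is 2097253.

2097253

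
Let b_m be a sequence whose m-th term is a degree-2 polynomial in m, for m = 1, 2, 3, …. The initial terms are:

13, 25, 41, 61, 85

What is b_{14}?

481

1st diffs: 12, 16, 20, 24.
2nd diffs: 4, 4, 4 (constant).
Newton forward-difference form: b_m = 13 + 12·C(m-1,1) + 4·C(m-1,2).
At m = 14: m-1 = 13, so b_{14} = 13 + 156 + 312 = 481.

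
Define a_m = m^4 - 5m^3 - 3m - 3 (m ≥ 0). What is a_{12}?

a_{12} = 1·12^4 - 5·12^3 - 3·12 - 3 = 12057.

12057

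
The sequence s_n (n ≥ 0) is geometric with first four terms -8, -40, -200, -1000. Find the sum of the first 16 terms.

Common ratio r = 5.
s_n = (-8)·5^(n-0).
S = (-8)·(5^16 - 1)/(5 - 1) = (-8)·(152587890625 - 1)/(4) = -305175781248.

-305175781248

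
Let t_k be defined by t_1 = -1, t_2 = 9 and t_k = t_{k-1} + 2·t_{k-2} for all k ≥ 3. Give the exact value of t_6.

89

Compute successive terms:
t_3 = 7  t_4 = 25  t_5 = 39  t_6 = 89.
(Characteristic roots are 2 and -1.)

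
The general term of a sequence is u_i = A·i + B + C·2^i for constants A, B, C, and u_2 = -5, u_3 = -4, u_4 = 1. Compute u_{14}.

16339

The three given values yield: 2A + B + 4C = -5; 3A + B + 8C = -4; 4A + B + 16C = 1.
Subtracting the first from the second: A + 4C = 1.
Subtracting the second from the third: A + 8C = 5.
Solving: C = 1, A = -3, then B = -3.
So u_i = -3·i + (-3) + 1·2^i; at i=14 this is 16339.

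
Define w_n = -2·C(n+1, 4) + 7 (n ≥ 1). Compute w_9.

-413

C(10, 4) = 210, so w_9 = -413.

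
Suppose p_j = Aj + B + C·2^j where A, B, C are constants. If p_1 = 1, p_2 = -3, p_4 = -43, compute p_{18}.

At j = 1, 2, 4: A + B + 2C = 1; 2A + B + 4C = -3; 4A + B + 16C = -43.
Subtracting the first from the second: A + 2C = -4.
Subtracting the second from the third: 2A + 12C = -40.
Solving: C = -4, A = 4, then B = 5.
Hence p_{18} = 4·18 + 5 + (-4)·262144 = -1048499.

-1048499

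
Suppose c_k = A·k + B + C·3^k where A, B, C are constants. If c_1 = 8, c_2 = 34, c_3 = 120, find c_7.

The three given values yield: A + B + 3C = 8; 2A + B + 9C = 34; 3A + B + 27C = 120.
Subtracting the first from the second: A + 6C = 26.
Subtracting the second from the third: A + 18C = 86.
Solving: C = 5, A = -4, then B = -3.
Hence c_7 = -4·7 + (-3) + 5·2187 = 10904.

10904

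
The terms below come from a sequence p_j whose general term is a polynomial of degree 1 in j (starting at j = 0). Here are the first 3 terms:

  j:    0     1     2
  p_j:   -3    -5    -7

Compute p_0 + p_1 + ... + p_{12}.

1st diffs: -2, -2 (constant).
So p_j = -2j - 3.
Continuing: …, -9, -11, -13, -15, …, p_{12} = -27.
Summing j = 0..12 (13 terms) gives -195.

-195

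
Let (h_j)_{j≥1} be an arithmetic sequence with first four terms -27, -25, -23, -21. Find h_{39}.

49

Common difference d = 2.
h_j = -27 + (j - 1)·2.
h_{39} = -27 + 38·2 = 49.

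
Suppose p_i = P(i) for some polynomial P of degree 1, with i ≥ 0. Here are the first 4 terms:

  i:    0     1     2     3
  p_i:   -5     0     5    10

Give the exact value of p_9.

40

1st diffs: 5, 5, 5 (constant).
So p_i = 5i - 5.
Evaluating at i = 9 gives p_9 = 40.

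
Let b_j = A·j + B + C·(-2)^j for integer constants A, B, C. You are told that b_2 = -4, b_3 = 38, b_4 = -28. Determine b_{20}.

Plug in j = 2, 3, 4: 2A + B + 4C = -4; 3A + B - 8C = 38; 4A + B + 16C = -28.
Subtracting the first from the second: A - 12C = 42.
Subtracting the second from the third: A + 24C = -66.
Solving: C = -3, A = 6, then B = -4.
So b_j = 6·j + (-4) + (-3)·(-2)^j; at j=20 this is -3145612.

-3145612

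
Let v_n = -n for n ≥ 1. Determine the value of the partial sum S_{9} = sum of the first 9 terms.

-45

Over n = 1..9: Σn = 45.
Total = (-1)·45 = -45.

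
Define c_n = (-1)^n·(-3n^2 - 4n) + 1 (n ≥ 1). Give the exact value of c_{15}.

(-1)^15 = -1; -3n^2 - 4n at n=15 is -735; so c_{15} = 736.

736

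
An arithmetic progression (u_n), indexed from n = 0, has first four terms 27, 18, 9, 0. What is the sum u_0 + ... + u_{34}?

Common difference d = -9.
u_n = 27 + (n - 0)·(-9).
u_{34} = -279; S = 35·(27 + (-279))/2 = -4410.

-4410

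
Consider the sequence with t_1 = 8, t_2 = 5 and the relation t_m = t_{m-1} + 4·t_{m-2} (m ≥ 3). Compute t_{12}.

131673

Step forward from the initial values:
t_3 = 37; t_4 = 57; t_5 = 205; t_6 = 433; t_7 = 1253; t_8 = 2985; t_9 = 7997; t_{10} = 19937; t_{11} = 51925; t_{12} = 131673.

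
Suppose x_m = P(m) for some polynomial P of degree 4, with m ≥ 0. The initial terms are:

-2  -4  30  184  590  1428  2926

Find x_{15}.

107488

1st diffs: -2, 34, 154, 406, 838, 1498.
2nd diffs: 36, 120, 252, 432, 660.
3rd diffs: 84, 132, 180, 228.
4th diffs: 48, 48, 48 (constant).
Newton forward-difference form: x_m = -2 + (-2)·C(m,1) + 36·C(m,2) + 84·C(m,3) + 48·C(m,4).
At m = 15: m = 15, so x_{15} = -2 - 30 + 3780 + 38220 + 65520 = 107488.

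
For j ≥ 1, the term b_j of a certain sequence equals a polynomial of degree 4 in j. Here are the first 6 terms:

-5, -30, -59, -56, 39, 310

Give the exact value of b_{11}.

1st diffs: -25, -29, 3, 95, 271.
2nd diffs: -4, 32, 92, 176.
3rd diffs: 36, 60, 84.
4th diffs: 24, 24 (constant).
Newton forward-difference form: b_j = -5 + (-25)·C(j-1,1) + (-4)·C(j-1,2) + 36·C(j-1,3) + 24·C(j-1,4).
At j = 11: j-1 = 10, so b_{11} = -5 - 250 - 180 + 4320 + 5040 = 8925.

8925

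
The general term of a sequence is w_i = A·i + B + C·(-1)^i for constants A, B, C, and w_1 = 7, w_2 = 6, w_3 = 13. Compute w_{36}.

The three given values yield: A + B - C = 7; 2A + B + C = 6; 3A + B - C = 13.
Subtracting the first from the second: A + 2C = -1.
Subtracting the second from the third: A - 2C = 7.
Solving: C = -2, A = 3, then B = 2.
So w_i = 3·i + 2 + (-2)·(-1)^i; at i=36 this is 108.

108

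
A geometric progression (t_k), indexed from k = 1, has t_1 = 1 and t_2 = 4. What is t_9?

Common ratio r = 4.
t_k = 1·4^(k-1).
t_9 = 1·4^8 = 65536.

65536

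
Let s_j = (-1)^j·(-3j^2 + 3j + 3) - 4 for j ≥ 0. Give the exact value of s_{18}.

(-1)^18 = 1; -3j^2 + 3j + 3 at j=18 is -915; so s_{18} = -919.

-919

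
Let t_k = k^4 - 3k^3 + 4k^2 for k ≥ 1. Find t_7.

1568

t_7 = 1·7^4 - 3·7^3 + 4·7^2 = 1568.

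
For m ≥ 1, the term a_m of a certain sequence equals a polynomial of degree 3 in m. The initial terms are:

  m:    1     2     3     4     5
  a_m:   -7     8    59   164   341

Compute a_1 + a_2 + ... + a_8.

3640

1st diffs: 15, 51, 105, 177.
2nd diffs: 36, 54, 72.
3rd diffs: 18, 18 (constant).
Newton forward-difference form: a_m = -7 + 15·C(m-1,1) + 36·C(m-1,2) + 18·C(m-1,3).
Continuing: 608, 983, 1484.
Summing m = 1..8 (8 terms) gives 3640.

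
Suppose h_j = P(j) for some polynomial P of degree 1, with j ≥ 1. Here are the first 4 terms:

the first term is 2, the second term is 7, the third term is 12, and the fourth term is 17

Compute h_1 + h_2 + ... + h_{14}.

1st diffs: 5, 5, 5 (constant).
So h_j = 5j - 3.
Continuing: …, 22, 27, 32, 37, …, h_{14} = 67.
Summing j = 1..14 (14 terms) gives 483.

483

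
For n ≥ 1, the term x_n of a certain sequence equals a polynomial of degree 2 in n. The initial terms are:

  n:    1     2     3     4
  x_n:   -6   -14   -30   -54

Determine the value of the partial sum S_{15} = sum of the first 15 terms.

1st diffs: -8, -16, -24.
2nd diffs: -8, -8 (constant).
So x_n = -4n^2 + 4n - 6.
Continuing: …, -86, -126, -174, -230, …, x_{15} = -846.
Summing n = 1..15 (15 terms) gives -4570.

-4570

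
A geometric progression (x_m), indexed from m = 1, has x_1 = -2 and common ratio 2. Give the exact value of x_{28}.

x_m = (-2)·2^(m-1).
x_{28} = (-2)·2^27 = -268435456.

-268435456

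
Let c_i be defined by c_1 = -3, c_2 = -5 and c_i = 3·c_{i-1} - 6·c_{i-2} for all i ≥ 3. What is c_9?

-2349

Step forward from the initial values:
c_3 = 3, c_4 = 39, c_5 = 99, c_6 = 63, c_7 = -405, c_8 = -1593, c_9 = -2349.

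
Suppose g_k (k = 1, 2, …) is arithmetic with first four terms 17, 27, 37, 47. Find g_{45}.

457

Common difference d = 10.
g_k = 17 + (k - 1)·10.
g_{45} = 17 + 44·10 = 457.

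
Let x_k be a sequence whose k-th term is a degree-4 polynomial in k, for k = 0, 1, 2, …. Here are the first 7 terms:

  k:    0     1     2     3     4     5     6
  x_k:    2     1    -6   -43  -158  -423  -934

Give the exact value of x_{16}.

-57854

1st diffs: -1, -7, -37, -115, -265, -511.
2nd diffs: -6, -30, -78, -150, -246.
3rd diffs: -24, -48, -72, -96.
4th diffs: -24, -24, -24 (constant).
So x_k = -k^4 + 2k^3 - 2k^2 + 2.
Evaluating at k = 16 gives x_{16} = -57854.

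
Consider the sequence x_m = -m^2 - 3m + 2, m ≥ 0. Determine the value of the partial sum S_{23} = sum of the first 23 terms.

-4508

Over m = 0..22: Σm = 253, Σm² = 3795.
Total = (-1)·3795 + (-3)·253 + (2)·23 = -4508.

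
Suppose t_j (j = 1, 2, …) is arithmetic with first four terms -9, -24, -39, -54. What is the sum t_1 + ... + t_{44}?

-14586

Common difference d = -15.
t_j = -9 + (j - 1)·(-15).
t_{44} = -654; S = 44·(-9 + (-654))/2 = -14586.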